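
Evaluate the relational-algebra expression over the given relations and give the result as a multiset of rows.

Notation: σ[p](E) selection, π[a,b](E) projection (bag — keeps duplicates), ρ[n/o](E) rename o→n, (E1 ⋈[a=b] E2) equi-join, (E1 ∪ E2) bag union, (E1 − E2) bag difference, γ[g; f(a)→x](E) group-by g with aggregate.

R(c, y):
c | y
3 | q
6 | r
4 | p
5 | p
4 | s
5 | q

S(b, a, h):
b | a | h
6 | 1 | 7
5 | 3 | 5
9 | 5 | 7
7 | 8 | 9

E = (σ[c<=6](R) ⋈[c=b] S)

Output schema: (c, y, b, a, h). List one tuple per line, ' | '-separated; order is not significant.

Subexpression sizes:
  R → 6
  σ[c<=6](R) → 6
  S → 4
  (σ[c<=6](R) ⋈[c=b] S) → 3

== RESULT ==
c | y | b | a | h
5 | p | 5 | 3 | 5
5 | q | 5 | 3 | 5
6 | r | 6 | 1 | 7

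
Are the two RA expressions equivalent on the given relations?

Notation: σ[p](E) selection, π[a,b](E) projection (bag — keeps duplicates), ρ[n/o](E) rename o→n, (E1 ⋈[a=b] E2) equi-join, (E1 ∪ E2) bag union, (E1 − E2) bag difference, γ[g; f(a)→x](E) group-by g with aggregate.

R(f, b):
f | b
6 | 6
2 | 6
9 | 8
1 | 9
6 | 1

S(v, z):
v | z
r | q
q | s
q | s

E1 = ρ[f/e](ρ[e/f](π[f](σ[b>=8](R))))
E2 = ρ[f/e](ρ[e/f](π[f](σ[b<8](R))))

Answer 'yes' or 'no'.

E1 row counts bottom-up:
  R → 5
  σ[b>=8](R) → 2
  π[f](σ[b>=8](R)) → 2
  ρ[e/f](π[f](σ[b>=8](R))) → 2
  ρ[f/e](ρ[e/f](π[f](σ[b>=8](R)))) → 2
E2 row counts bottom-up:
  R → 5
  σ[b<8](R) → 3
  π[f](σ[b<8](R)) → 3
  ρ[e/f](π[f](σ[b<8](R))) → 3
  ρ[f/e](ρ[e/f](π[f](σ[b<8](R)))) → 3

E1 result:
f
1
9
E2 result:
f
2
6
6
Witness: (6,) appears 0× in E1 but 2× in E2.

no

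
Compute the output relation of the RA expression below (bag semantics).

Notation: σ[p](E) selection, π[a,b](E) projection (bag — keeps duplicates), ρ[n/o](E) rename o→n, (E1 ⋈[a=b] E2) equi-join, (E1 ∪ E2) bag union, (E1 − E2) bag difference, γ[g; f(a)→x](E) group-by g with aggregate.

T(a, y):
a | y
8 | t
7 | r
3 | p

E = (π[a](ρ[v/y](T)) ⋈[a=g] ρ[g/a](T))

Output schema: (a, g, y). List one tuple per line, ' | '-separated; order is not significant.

Per-node cardinality:
  T → 3
  ρ[v/y](T) → 3
  π[a](ρ[v/y](T)) → 3
  T → 3
  ρ[g/a](T) → 3
  (π[a](ρ[v/y](T)) ⋈[a=g] ρ[g/a](T)) → 3

== RESULT ==
a | g | y
3 | 3 | p
7 | 7 | r
8 | 8 | t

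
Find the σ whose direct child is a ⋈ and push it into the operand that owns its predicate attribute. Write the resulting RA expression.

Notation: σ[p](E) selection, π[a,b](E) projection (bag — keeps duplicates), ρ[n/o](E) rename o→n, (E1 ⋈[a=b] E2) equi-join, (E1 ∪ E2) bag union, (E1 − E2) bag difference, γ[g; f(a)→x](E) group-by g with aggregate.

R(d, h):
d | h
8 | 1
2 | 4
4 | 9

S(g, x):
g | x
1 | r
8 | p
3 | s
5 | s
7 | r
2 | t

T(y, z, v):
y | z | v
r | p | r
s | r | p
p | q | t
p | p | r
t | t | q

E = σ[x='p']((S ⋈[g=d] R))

σ filters on x, owned by the left side.
E' = (σ[x='p'](S) ⋈[g=d] R)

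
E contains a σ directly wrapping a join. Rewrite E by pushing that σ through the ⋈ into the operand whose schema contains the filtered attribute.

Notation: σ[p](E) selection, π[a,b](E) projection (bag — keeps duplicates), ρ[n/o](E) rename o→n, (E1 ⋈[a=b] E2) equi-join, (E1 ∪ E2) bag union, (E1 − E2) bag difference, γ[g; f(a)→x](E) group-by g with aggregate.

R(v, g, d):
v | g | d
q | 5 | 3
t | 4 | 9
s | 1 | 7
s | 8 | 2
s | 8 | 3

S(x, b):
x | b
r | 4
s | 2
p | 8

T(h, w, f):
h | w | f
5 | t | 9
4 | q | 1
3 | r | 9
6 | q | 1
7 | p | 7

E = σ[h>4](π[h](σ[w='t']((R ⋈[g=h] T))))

σ filters on w, owned by the right side.
E' = σ[h>4](π[h]((R ⋈[g=h] σ[w='t'](T))))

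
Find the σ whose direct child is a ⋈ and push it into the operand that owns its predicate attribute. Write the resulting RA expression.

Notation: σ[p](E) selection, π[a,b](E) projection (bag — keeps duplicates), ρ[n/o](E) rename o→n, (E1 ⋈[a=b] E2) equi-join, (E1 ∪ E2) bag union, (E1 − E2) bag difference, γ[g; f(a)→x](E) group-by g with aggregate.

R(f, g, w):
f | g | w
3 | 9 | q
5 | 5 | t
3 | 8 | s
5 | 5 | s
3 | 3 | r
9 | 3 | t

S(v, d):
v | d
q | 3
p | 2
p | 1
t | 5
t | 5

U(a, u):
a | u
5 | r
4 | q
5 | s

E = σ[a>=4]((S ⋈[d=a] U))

σ filters on a, owned by the right side.
E' = (S ⋈[d=a] σ[a>=4](U))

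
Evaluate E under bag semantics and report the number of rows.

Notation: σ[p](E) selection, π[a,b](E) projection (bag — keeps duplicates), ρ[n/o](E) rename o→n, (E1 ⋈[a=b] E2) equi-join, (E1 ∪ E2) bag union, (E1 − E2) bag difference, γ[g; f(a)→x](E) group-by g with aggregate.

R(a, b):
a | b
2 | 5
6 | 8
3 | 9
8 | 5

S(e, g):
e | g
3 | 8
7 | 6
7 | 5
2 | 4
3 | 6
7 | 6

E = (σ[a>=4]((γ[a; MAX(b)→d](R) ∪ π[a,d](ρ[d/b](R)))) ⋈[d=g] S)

Stepwise |·|:
  R → 4
  γ[a; MAX(b)→d](R) → 4
  R → 4
  ρ[d/b](R) → 4
  π[a,d](ρ[d/b](R)) → 4
  (γ[a; MAX(b)→d](R) ∪ π[a,d](ρ[d/b](R))) → 8
  σ[a>=4]((γ[a; MAX(b)→d](R) ∪ π[a,d](ρ[d/b](R)))) → 4
  S → 6
  (σ[a>=4]((γ[a; MAX(b)→d](R) ∪ π[a,d](ρ[d/b](R)))) ⋈[d=g] S) → 4

|E| = 4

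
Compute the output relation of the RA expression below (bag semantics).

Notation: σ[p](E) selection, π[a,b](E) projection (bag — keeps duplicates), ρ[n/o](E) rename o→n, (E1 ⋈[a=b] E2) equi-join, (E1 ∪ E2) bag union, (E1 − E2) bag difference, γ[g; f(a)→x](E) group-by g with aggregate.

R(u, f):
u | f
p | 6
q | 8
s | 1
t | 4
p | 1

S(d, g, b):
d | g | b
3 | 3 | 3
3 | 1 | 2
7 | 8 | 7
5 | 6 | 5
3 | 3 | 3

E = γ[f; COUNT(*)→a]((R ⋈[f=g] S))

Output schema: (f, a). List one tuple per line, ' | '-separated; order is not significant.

Per-node cardinality:
  R → 5
  S → 5
  (R ⋈[f=g] S) → 4
  γ[f; COUNT(*)→a]((R ⋈[f=g] S)) → 3

== RESULT ==
f | a
1 | 2
6 | 1
8 | 1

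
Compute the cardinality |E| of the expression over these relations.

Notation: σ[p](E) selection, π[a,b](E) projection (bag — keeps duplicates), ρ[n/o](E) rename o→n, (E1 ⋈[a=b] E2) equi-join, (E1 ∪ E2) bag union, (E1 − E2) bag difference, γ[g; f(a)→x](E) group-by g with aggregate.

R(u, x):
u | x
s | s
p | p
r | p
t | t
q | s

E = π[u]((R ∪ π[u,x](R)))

Per-node cardinality:
  R → 5
  R → 5
  π[u,x](R) → 5
  (R ∪ π[u,x](R)) → 10
  π[u]((R ∪ π[u,x](R))) → 10

|E| = 10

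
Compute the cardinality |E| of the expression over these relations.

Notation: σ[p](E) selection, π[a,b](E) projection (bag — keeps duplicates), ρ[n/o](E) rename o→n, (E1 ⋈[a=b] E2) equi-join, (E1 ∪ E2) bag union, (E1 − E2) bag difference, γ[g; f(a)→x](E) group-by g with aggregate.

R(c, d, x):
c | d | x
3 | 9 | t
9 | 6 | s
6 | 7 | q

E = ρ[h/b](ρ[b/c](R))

Stepwise |·|:
  R → 3
  ρ[b/c](R) → 3
  ρ[h/b](ρ[b/c](R)) → 3

|E| = 3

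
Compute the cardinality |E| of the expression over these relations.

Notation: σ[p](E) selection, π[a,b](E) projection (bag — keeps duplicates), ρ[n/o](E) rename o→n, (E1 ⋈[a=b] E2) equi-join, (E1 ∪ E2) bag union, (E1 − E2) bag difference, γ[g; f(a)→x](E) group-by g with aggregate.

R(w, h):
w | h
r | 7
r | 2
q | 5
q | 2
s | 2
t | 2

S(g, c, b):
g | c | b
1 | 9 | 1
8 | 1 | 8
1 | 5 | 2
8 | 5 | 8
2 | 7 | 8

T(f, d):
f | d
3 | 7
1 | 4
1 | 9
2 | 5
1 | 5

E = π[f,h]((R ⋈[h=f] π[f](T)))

Stepwise |·|:
  R → 6
  T → 5
  π[f](T) → 5
  (R ⋈[h=f] π[f](T)) → 4
  π[f,h]((R ⋈[h=f] π[f](T))) → 4

|E| = 4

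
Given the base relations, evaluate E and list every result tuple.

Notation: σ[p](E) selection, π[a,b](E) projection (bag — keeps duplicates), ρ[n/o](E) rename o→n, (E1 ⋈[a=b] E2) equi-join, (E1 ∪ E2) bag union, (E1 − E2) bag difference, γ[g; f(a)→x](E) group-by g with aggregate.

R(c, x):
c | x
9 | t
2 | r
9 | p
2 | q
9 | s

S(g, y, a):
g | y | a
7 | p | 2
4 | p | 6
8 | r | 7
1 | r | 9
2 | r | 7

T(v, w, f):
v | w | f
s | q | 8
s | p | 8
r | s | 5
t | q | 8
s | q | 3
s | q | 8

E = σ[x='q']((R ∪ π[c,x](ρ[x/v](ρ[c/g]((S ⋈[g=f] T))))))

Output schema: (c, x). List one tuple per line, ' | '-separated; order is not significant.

Per-node cardinality:
  R → 5
  S → 5
  T → 6
  (S ⋈[g=f] T) → 4
  ρ[c/g]((S ⋈[g=f] T)) → 4
  ρ[x/v](ρ[c/g]((S ⋈[g=f] T))) → 4
  π[c,x](ρ[x/v](ρ[c/g]((S ⋈[g=f] T)))) → 4
  (R ∪ π[c,x](ρ[x/v](ρ[c/g]((S ⋈[g=f] T))))) → 9
  σ[x='q']((R ∪ π[c,x](ρ[x/v](ρ[c/g]((S ⋈[g=f] T)))))) → 1

== RESULT ==
c | x
2 | q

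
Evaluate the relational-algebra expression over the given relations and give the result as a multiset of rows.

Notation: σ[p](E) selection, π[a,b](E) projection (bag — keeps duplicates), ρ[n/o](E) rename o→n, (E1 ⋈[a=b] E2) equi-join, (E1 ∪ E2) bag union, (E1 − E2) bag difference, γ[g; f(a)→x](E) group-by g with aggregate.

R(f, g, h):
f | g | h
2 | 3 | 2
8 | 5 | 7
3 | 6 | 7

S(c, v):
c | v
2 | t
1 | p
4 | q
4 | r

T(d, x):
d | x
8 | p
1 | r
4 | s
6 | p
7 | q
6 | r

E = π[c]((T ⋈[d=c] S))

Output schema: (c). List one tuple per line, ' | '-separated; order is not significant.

Per-node cardinality:
  T → 6
  S → 4
  (T ⋈[d=c] S) → 3
  π[c]((T ⋈[d=c] S)) → 3

== RESULT ==
c
1
4
4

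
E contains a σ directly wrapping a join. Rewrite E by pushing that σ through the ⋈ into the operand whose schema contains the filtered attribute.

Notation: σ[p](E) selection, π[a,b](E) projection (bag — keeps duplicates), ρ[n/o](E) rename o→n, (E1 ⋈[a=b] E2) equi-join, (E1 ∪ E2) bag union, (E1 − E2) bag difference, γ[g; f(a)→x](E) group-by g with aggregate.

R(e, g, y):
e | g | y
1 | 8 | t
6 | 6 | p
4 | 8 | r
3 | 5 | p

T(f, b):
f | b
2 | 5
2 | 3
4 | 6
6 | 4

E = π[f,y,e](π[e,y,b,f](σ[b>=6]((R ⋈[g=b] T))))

σ filters on b, owned by the right side.
E' = π[f,y,e](π[e,y,b,f]((R ⋈[g=b] σ[b>=6](T))))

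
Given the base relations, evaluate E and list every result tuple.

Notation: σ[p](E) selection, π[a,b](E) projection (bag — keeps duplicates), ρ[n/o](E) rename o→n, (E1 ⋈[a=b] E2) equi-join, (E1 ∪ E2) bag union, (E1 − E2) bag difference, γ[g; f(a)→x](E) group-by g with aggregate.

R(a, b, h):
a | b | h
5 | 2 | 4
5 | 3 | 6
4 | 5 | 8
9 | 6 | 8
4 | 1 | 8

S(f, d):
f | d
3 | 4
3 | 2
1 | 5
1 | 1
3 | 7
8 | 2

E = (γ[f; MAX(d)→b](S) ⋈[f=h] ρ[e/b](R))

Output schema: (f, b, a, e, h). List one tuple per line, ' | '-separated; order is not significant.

Subexpression sizes:
  S → 6
  γ[f; MAX(d)→b](S) → 3
  R → 5
  ρ[e/b](R) → 5
  (γ[f; MAX(d)→b](S) ⋈[f=h] ρ[e/b](R)) → 3

== RESULT ==
f | b | a | e | h
8 | 2 | 4 | 1 | 8
8 | 2 | 4 | 5 | 8
8 | 2 | 9 | 6 | 8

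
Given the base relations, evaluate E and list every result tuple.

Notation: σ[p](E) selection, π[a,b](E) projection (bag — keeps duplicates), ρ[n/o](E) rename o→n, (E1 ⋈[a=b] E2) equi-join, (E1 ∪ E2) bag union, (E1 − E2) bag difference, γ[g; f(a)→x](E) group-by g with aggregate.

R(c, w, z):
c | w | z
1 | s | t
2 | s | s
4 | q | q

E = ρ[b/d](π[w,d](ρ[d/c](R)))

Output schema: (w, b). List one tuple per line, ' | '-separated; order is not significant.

Row counts bottom-up:
  R → 3
  ρ[d/c](R) → 3
  π[w,d](ρ[d/c](R)) → 3
  ρ[b/d](π[w,d](ρ[d/c](R))) → 3

== RESULT ==
w | b
q | 4
s | 1
s | 2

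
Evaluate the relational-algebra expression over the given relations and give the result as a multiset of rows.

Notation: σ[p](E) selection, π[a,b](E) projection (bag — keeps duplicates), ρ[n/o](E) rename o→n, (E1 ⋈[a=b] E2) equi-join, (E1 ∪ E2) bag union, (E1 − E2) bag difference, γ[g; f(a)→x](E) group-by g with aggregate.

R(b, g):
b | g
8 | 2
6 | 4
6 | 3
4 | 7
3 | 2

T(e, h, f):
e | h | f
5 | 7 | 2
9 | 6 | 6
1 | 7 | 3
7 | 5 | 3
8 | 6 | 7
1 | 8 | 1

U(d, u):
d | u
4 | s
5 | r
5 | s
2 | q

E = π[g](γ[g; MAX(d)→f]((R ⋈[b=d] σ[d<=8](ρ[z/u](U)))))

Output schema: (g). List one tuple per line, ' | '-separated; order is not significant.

Row counts bottom-up:
  R → 5
  U → 4
  ρ[z/u](U) → 4
  σ[d<=8](ρ[z/u](U)) → 4
  (R ⋈[b=d] σ[d<=8](ρ[z/u](U))) → 1
  γ[g; MAX(d)→f]((R ⋈[b=d] σ[d<=8](ρ[z/u](U)))) → 1
  π[g](γ[g; MAX(d)→f]((R ⋈[b=d] σ[d<=8](ρ[z/u](U))))) → 1

== RESULT ==
g
7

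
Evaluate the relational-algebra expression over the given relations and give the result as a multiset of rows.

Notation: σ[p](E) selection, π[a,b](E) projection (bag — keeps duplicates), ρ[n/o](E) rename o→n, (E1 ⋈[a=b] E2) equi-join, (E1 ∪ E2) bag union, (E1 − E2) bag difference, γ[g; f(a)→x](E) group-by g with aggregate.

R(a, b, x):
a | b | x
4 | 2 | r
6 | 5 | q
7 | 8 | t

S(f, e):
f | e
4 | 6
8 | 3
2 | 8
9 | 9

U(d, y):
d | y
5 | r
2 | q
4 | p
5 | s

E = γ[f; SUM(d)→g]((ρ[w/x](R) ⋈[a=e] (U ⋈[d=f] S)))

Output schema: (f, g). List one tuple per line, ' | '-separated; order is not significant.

Row counts bottom-up:
  R → 3
  ρ[w/x](R) → 3
  U → 4
  S → 4
  (U ⋈[d=f] S) → 2
  (ρ[w/x](R) ⋈[a=e] (U ⋈[d=f] S)) → 1
  γ[f; SUM(d)→g]((ρ[w/x](R) ⋈[a=e] (U ⋈[d=f] S))) → 1

== RESULT ==
f | g
4 | 4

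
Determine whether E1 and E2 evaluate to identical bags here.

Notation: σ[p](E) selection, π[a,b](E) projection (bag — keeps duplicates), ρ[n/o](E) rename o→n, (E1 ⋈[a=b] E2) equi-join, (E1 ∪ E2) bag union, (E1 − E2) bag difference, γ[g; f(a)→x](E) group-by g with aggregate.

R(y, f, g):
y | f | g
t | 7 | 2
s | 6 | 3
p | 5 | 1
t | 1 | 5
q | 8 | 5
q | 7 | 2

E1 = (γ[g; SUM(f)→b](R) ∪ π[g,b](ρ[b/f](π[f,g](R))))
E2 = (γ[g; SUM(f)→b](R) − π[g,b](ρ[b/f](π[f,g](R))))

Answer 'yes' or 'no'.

E1 subexpression sizes:
  R → 6
  γ[g; SUM(f)→b](R) → 4
  R → 6
  π[f,g](R) → 6
  ρ[b/f](π[f,g](R)) → 6
  π[g,b](ρ[b/f](π[f,g](R))) → 6
  (γ[g; SUM(f)→b](R) ∪ π[g,b](ρ[b/f](π[f,g](R)))) → 10
E2 subexpression sizes:
  R → 6
  γ[g; SUM(f)→b](R) → 4
  R → 6
  π[f,g](R) → 6
  ρ[b/f](π[f,g](R)) → 6
  π[g,b](ρ[b/f](π[f,g](R))) → 6
  (γ[g; SUM(f)→b](R) − π[g,b](ρ[b/f](π[f,g](R)))) → 2

E1 result:
g | b
1 | 5
1 | 5
2 | 7
2 | 7
2 | 14
3 | 6
3 | 6
5 | 1
5 | 8
5 | 9
E2 result:
g | b
2 | 14
5 | 9
Witness: (2, 7) appears 2× in E1 but 0× in E2.

no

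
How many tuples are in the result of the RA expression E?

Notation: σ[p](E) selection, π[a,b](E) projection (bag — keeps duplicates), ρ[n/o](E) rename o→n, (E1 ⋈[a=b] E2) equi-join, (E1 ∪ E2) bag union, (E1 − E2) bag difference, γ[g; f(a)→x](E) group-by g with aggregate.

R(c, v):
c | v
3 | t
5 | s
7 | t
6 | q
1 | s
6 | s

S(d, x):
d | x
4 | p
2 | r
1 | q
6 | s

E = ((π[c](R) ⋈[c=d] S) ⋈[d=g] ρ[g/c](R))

Per-node cardinality:
  R → 6
  π[c](R) → 6
  S → 4
  (π[c](R) ⋈[c=d] S) → 3
  R → 6
  ρ[g/c](R) → 6
  ((π[c](R) ⋈[c=d] S) ⋈[d=g] ρ[g/c](R)) → 5

|E| = 5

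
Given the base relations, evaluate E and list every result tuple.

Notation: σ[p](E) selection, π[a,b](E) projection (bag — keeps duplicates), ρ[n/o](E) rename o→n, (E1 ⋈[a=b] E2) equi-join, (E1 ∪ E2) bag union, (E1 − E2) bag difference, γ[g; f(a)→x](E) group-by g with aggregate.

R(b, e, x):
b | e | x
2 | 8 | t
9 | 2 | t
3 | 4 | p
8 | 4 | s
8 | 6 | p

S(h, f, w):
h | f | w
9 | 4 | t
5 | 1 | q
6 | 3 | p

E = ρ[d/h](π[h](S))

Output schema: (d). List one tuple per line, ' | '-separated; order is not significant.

Per-node cardinality:
  S → 3
  π[h](S) → 3
  ρ[d/h](π[h](S)) → 3

== RESULT ==
d
5
6
9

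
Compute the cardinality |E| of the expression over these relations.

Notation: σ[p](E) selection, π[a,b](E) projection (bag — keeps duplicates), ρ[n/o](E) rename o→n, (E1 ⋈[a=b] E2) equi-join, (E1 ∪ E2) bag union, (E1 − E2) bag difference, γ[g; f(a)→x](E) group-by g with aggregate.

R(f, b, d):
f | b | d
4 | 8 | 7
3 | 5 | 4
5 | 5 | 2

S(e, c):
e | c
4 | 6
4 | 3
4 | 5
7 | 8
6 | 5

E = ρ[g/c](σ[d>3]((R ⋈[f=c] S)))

Per-node cardinality:
  R → 3
  S → 5
  (R ⋈[f=c] S) → 3
  σ[d>3]((R ⋈[f=c] S)) → 1
  ρ[g/c](σ[d>3]((R ⋈[f=c] S))) → 1

|E| = 1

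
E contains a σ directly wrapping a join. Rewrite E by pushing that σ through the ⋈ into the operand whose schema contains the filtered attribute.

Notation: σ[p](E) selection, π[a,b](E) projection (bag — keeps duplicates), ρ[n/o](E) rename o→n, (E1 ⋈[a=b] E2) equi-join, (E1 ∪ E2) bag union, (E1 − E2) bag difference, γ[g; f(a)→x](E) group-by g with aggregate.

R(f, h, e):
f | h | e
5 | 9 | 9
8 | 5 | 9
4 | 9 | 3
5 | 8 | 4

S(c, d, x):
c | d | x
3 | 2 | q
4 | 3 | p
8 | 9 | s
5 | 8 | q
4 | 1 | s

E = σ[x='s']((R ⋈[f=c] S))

σ filters on x, owned by the right side.
E' = (R ⋈[f=c] σ[x='s'](S))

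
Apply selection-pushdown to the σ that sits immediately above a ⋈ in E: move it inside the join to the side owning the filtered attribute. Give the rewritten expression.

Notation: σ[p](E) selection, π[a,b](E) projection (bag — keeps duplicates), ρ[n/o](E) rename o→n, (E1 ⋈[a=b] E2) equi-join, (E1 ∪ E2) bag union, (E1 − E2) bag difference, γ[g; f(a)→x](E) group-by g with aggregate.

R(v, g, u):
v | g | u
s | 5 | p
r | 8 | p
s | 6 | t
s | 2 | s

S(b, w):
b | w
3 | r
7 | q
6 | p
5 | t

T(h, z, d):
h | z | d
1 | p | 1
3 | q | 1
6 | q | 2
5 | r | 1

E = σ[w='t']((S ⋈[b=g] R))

σ filters on w, owned by the left side.
E' = (σ[w='t'](S) ⋈[b=g] R)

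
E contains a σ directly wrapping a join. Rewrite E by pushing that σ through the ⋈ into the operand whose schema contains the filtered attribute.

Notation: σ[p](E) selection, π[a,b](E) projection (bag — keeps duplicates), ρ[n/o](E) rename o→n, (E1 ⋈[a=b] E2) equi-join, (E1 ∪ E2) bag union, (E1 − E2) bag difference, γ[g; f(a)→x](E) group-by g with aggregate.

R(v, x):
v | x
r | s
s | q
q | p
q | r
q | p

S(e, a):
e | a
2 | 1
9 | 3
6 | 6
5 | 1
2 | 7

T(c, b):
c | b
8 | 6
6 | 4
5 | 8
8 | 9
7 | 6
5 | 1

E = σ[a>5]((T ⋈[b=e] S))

σ filters on a, owned by the right side.
E' = (T ⋈[b=e] σ[a>5](S))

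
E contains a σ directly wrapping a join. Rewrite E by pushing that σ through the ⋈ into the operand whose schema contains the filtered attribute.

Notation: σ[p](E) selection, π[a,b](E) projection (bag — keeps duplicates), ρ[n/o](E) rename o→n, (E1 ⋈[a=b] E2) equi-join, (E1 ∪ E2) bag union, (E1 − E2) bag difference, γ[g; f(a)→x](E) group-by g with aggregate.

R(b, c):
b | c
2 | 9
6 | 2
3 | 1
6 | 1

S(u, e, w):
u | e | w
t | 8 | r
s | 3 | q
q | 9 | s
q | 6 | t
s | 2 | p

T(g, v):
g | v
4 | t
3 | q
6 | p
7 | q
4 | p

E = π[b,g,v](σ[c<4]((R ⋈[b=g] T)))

σ filters on c, owned by the left side.
E' = π[b,g,v]((σ[c<4](R) ⋈[b=g] T))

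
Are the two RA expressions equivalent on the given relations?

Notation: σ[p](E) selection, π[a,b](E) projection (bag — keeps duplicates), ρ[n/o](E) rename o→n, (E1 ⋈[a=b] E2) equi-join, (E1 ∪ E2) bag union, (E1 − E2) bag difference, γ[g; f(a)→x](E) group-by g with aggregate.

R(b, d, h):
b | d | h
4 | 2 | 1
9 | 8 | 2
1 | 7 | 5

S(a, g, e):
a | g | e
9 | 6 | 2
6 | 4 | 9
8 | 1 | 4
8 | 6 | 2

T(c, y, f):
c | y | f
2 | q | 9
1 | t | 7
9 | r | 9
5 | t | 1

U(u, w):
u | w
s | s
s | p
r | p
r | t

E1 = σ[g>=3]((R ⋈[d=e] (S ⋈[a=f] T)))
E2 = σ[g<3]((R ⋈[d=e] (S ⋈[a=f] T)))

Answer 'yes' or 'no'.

E1 row counts bottom-up:
  R → 3
  S → 4
  T → 4
  (S ⋈[a=f] T) → 2
  (R ⋈[d=e] (S ⋈[a=f] T)) → 2
  σ[g>=3]((R ⋈[d=e] (S ⋈[a=f] T))) → 2
E2 row counts bottom-up:
  R → 3
  S → 4
  T → 4
  (S ⋈[a=f] T) → 2
  (R ⋈[d=e] (S ⋈[a=f] T)) → 2
  σ[g<3]((R ⋈[d=e] (S ⋈[a=f] T))) → 0

E1 result:
b | d | h | a | g | e | c | y | f
4 | 2 | 1 | 9 | 6 | 2 | 2 | q | 9
4 | 2 | 1 | 9 | 6 | 2 | 9 | r | 9
E2 result:
b | d | h | a | g | e | c | y | f
(0 rows)
Witness: (4, 2, 1, 9, 6, 2, 2, 'q', 9) appears 1× in E1 but 0× in E2.

no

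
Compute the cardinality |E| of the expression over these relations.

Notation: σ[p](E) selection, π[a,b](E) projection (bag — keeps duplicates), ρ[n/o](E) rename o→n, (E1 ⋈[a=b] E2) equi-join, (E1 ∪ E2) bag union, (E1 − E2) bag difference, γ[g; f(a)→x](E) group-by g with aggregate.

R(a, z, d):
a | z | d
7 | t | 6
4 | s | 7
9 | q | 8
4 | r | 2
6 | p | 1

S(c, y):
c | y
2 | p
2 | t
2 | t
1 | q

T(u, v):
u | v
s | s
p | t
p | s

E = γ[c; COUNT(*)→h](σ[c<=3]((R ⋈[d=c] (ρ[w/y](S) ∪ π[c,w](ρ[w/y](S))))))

Subexpression sizes:
  R → 5
  S → 4
  ρ[w/y](S) → 4
  S → 4
  ρ[w/y](S) → 4
  π[c,w](ρ[w/y](S)) → 4
  (ρ[w/y](S) ∪ π[c,w](ρ[w/y](S))) → 8
  (R ⋈[d=c] (ρ[w/y](S) ∪ π[c,w](ρ[w/y](S)))) → 8
  σ[c<=3]((R ⋈[d=c] (ρ[w/y](S) ∪ π[c,w](ρ[w/y](S))))) → 8
  γ[c; COUNT(*)→h](σ[c<=3]((R ⋈[d=c] (ρ[w/y](S) ∪ π[c,w](ρ[w/y](S)))))) → 2

|E| = 2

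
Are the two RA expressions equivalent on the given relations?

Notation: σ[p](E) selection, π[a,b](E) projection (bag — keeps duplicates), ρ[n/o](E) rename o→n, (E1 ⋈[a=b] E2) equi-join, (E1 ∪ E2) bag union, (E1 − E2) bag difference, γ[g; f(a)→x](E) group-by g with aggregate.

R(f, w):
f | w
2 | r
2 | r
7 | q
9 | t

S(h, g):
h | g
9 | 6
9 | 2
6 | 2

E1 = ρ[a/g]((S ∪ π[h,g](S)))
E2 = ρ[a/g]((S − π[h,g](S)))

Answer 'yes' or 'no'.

E1 row counts bottom-up:
  S → 3
  S → 3
  π[h,g](S) → 3
  (S ∪ π[h,g](S)) → 6
  ρ[a/g]((S ∪ π[h,g](S))) → 6
E2 row counts bottom-up:
  S → 3
  S → 3
  π[h,g](S) → 3
  (S − π[h,g](S)) → 0
  ρ[a/g]((S − π[h,g](S))) → 0

E1 result:
h | a
6 | 2
6 | 2
9 | 2
9 | 2
9 | 6
9 | 6
E2 result:
h | a
(0 rows)
Witness: (6, 2) appears 2× in E1 but 0× in E2.

no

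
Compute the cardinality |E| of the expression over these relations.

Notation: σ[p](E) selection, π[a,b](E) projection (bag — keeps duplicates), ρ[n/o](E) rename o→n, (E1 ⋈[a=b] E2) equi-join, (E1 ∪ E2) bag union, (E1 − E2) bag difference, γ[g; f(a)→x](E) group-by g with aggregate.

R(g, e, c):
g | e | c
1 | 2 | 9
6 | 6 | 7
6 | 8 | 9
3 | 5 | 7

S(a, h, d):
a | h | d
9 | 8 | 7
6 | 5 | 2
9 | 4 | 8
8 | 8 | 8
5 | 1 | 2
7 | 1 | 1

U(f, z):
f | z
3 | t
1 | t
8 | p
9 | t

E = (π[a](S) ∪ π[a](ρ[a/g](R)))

Stepwise |·|:
  S → 6
  π[a](S) → 6
  R → 4
  ρ[a/g](R) → 4
  π[a](ρ[a/g](R)) → 4
  (π[a](S) ∪ π[a](ρ[a/g](R))) → 10

|E| = 10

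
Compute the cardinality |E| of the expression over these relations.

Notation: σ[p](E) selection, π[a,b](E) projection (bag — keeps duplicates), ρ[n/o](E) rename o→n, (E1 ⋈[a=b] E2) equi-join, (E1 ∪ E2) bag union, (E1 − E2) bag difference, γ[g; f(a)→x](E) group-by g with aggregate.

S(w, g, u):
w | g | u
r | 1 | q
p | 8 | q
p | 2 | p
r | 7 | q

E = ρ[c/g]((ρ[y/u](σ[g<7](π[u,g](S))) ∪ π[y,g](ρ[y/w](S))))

Row counts bottom-up:
  S → 4
  π[u,g](S) → 4
  σ[g<7](π[u,g](S)) → 2
  ρ[y/u](σ[g<7](π[u,g](S))) → 2
  S → 4
  ρ[y/w](S) → 4
  π[y,g](ρ[y/w](S)) → 4
  (ρ[y/u](σ[g<7](π[u,g](S))) ∪ π[y,g](ρ[y/w](S))) → 6
  ρ[c/g]((ρ[y/u](σ[g<7](π[u,g](S))) ∪ π[y,g](ρ[y/w](S)))) → 6

|E| = 6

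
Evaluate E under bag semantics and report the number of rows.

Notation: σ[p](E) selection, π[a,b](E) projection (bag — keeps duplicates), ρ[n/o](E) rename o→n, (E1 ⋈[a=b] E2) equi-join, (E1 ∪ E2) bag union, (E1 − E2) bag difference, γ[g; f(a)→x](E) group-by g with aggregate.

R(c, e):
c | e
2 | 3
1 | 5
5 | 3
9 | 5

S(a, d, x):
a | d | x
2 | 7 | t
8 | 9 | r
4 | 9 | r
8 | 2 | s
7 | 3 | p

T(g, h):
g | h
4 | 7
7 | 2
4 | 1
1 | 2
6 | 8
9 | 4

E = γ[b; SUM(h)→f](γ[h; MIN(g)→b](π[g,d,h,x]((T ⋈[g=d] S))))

Row counts bottom-up:
  T → 6
  S → 5
  (T ⋈[g=d] S) → 3
  π[g,d,h,x]((T ⋈[g=d] S)) → 3
  γ[h; MIN(g)→b](π[g,d,h,x]((T ⋈[g=d] S))) → 2
  γ[b; SUM(h)→f](γ[h; MIN(g)→b](π[g,d,h,x]((T ⋈[g=d] S)))) → 2

|E| = 2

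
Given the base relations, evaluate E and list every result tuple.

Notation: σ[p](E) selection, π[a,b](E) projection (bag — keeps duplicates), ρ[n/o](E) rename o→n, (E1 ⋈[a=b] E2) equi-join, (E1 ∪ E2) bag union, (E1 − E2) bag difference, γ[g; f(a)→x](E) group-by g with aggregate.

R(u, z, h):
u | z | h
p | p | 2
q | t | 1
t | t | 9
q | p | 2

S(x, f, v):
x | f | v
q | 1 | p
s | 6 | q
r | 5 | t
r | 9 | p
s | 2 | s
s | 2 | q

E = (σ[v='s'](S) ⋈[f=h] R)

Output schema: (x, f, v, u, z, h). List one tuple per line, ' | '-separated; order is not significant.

Per-node cardinality:
  S → 6
  σ[v='s'](S) → 1
  R → 4
  (σ[v='s'](S) ⋈[f=h] R) → 2

== RESULT ==
x | f | v | u | z | h
s | 2 | s | p | p | 2
s | 2 | s | q | p | 2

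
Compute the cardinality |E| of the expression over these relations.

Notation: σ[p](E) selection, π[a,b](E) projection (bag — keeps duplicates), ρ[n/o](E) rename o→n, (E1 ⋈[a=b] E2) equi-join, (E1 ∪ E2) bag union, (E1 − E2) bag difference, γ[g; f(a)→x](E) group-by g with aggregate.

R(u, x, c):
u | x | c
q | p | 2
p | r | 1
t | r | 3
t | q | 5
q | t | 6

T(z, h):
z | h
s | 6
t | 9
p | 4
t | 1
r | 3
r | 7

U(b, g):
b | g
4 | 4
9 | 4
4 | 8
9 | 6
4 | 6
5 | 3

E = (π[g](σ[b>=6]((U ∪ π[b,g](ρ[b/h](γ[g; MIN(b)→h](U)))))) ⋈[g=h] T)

Row counts bottom-up:
  U → 6
  U → 6
  γ[g; MIN(b)→h](U) → 4
  ρ[b/h](γ[g; MIN(b)→h](U)) → 4
  π[b,g](ρ[b/h](γ[g; MIN(b)→h](U))) → 4
  (U ∪ π[b,g](ρ[b/h](γ[g; MIN(b)→h](U)))) → 10
  σ[b>=6]((U ∪ π[b,g](ρ[b/h](γ[g; MIN(b)→h](U))))) → 2
  π[g](σ[b>=6]((U ∪ π[b,g](ρ[b/h](γ[g; MIN(b)→h](U)))))) → 2
  T → 6
  (π[g](σ[b>=6]((U ∪ π[b,g](ρ[b/h](γ[g; MIN(b)→h](U)))))) ⋈[g=h] T) → 2

|E| = 2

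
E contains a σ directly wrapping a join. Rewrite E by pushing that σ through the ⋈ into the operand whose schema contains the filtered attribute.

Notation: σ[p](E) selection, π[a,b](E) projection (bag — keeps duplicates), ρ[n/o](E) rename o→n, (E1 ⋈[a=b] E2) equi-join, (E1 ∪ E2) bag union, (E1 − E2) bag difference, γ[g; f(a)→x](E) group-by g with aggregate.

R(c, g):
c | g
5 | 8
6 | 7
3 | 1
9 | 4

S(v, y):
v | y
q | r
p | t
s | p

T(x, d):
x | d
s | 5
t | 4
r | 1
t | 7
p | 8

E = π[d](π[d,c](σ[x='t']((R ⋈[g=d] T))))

σ filters on x, owned by the right side.
E' = π[d](π[d,c]((R ⋈[g=d] σ[x='t'](T))))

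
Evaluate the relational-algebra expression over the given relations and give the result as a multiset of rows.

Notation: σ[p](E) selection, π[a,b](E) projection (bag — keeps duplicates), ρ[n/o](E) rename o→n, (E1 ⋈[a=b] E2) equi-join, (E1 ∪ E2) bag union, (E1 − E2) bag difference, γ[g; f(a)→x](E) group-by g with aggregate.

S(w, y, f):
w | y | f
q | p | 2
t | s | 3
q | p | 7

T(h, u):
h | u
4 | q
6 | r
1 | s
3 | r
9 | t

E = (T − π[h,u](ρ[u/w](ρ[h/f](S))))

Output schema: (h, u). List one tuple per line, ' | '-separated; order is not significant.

Subexpression sizes:
  T → 5
  S → 3
  ρ[h/f](S) → 3
  ρ[u/w](ρ[h/f](S)) → 3
  π[h,u](ρ[u/w](ρ[h/f](S))) → 3
  (T − π[h,u](ρ[u/w](ρ[h/f](S)))) → 5

== RESULT ==
h | u
1 | s
3 | r
4 | q
6 | r
9 | t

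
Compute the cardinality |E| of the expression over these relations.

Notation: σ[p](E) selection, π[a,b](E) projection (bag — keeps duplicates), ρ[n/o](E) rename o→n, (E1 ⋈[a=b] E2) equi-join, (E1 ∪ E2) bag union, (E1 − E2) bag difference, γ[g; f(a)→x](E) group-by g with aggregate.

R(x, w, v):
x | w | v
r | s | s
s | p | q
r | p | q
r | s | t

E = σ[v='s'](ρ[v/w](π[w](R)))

Stepwise |·|:
  R → 4
  π[w](R) → 4
  ρ[v/w](π[w](R)) → 4
  σ[v='s'](ρ[v/w](π[w](R))) → 2

|E| = 2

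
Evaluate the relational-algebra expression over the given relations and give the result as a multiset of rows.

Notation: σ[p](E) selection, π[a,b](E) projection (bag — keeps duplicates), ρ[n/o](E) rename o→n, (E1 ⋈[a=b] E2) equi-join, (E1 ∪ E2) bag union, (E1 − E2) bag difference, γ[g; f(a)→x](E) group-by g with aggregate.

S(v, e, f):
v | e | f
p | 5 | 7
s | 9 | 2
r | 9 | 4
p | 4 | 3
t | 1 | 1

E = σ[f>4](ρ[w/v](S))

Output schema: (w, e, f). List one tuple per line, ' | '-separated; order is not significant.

Stepwise |·|:
  S → 5
  ρ[w/v](S) → 5
  σ[f>4](ρ[w/v](S)) → 1

== RESULT ==
w | e | f
p | 5 | 7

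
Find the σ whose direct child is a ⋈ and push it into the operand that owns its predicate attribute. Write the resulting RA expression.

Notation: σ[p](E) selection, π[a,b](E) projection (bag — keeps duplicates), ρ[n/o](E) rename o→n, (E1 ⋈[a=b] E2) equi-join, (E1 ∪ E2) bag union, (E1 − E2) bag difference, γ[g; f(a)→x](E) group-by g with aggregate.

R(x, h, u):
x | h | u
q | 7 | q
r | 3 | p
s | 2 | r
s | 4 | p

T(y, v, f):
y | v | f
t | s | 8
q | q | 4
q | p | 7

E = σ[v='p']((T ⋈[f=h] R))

σ filters on v, owned by the left side.
E' = (σ[v='p'](T) ⋈[f=h] R)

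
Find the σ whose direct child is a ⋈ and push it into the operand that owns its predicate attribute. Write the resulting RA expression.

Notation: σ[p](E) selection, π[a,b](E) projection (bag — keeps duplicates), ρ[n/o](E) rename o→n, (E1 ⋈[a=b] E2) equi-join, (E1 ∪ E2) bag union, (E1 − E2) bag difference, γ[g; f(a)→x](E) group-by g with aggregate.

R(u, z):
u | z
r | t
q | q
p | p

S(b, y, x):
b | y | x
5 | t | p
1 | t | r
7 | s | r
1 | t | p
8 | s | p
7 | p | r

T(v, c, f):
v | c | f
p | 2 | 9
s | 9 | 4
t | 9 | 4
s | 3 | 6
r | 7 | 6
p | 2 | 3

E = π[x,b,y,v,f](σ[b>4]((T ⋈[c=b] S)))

σ filters on b, owned by the right side.
E' = π[x,b,y,v,f]((T ⋈[c=b] σ[b>4](S)))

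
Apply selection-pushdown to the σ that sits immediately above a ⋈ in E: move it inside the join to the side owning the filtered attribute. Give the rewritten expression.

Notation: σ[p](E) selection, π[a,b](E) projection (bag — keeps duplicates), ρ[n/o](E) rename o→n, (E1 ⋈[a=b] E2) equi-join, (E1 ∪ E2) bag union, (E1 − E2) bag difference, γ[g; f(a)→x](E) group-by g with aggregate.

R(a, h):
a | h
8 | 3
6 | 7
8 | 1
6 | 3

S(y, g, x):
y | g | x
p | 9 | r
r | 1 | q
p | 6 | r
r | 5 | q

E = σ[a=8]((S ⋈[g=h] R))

σ filters on a, owned by the right side.
E' = (S ⋈[g=h] σ[a=8](R))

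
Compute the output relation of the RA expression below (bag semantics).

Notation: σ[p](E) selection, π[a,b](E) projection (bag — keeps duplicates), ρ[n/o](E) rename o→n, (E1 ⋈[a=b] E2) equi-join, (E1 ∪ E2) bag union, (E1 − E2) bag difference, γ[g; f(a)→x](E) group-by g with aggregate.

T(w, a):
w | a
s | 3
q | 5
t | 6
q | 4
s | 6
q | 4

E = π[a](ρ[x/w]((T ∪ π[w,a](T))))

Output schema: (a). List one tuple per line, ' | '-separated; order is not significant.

Subexpression sizes:
  T → 6
  T → 6
  π[w,a](T) → 6
  (T ∪ π[w,a](T)) → 12
  ρ[x/w]((T ∪ π[w,a](T))) → 12
  π[a](ρ[x/w]((T ∪ π[w,a](T)))) → 12

== RESULT ==
a
3
3
4
4
4
4
5
5
6
6
6
6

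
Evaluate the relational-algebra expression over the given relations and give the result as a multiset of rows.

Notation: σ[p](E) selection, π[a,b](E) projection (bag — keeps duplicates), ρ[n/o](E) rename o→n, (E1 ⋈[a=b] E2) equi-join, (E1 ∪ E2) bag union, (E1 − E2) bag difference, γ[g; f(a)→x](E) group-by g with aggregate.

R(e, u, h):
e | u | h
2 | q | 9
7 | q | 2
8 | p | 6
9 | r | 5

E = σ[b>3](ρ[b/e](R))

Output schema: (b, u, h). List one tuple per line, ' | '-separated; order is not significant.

Subexpression sizes:
  R → 4
  ρ[b/e](R) → 4
  σ[b>3](ρ[b/e](R)) → 3

== RESULT ==
b | u | h
7 | q | 2
8 | p | 6
9 | r | 5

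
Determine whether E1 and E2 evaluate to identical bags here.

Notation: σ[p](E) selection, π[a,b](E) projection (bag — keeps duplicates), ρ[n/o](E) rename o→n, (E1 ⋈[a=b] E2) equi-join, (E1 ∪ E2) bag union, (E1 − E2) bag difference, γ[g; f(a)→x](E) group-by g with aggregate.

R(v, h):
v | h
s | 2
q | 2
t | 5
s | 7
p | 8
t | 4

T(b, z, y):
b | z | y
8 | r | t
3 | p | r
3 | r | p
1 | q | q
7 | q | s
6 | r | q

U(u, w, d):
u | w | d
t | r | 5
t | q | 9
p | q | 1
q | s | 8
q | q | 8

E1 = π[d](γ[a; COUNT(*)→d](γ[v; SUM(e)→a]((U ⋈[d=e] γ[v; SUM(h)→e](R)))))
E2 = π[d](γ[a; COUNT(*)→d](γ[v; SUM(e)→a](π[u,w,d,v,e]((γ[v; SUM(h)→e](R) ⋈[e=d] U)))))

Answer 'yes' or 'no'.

E1 row counts bottom-up:
  U → 5
  R → 6
  γ[v; SUM(h)→e](R) → 4
  (U ⋈[d=e] γ[v; SUM(h)→e](R)) → 4
  γ[v; SUM(e)→a]((U ⋈[d=e] γ[v; SUM(h)→e](R))) → 3
  γ[a; COUNT(*)→d](γ[v; SUM(e)→a]((U ⋈[d=e] γ[v; SUM(h)→e](R)))) → 2
  π[d](γ[a; COUNT(*)→d](γ[v; SUM(e)→a]((U ⋈[d=e] γ[v; SUM(h)→e](R))))) → 2
E2 row counts bottom-up:
  R → 6
  γ[v; SUM(h)→e](R) → 4
  U → 5
  (γ[v; SUM(h)→e](R) ⋈[e=d] U) → 4
  π[u,w,d,v,e]((γ[v; SUM(h)→e](R) ⋈[e=d] U)) → 4
  γ[v; SUM(e)→a](π[u,w,d,v,e]((γ[v; SUM(h)→e](R) ⋈[e=d] U))) → 3
  γ[a; COUNT(*)→d](γ[v; SUM(e)→a](π[u,w,d,v,e]((γ[v; SUM(h)→e](R) ⋈[e=d] U)))) → 2
  π[d](γ[a; COUNT(*)→d](γ[v; SUM(e)→a](π[u,w,d,v,e]((γ[v; SUM(h)→e](R) ⋈[e=d] U))))) → 2

E1 and E2 produce the same multiset:
d
1
2

yes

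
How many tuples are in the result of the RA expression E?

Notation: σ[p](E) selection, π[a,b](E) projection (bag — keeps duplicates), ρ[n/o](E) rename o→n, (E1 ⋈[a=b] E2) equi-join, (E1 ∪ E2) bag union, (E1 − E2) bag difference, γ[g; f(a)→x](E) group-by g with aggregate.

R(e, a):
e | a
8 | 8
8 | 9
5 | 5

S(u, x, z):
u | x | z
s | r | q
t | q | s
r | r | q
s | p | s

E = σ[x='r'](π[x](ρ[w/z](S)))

Stepwise |·|:
  S → 4
  ρ[w/z](S) → 4
  π[x](ρ[w/z](S)) → 4
  σ[x='r'](π[x](ρ[w/z](S))) → 2

|E| = 2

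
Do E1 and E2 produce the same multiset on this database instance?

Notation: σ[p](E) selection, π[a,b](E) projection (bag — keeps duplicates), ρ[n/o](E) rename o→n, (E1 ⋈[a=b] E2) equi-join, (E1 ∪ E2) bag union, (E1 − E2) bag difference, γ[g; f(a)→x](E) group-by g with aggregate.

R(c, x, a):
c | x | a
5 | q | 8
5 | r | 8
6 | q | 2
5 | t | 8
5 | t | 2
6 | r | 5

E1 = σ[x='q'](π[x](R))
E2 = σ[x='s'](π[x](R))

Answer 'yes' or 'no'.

E1 row counts bottom-up:
  R → 6
  π[x](R) → 6
  σ[x='q'](π[x](R)) → 2
E2 row counts bottom-up:
  R → 6
  π[x](R) → 6
  σ[x='s'](π[x](R)) → 0

E1 result:
x
q
q
E2 result:
x
(0 rows)
Witness: ('q',) appears 2× in E1 but 0× in E2.

no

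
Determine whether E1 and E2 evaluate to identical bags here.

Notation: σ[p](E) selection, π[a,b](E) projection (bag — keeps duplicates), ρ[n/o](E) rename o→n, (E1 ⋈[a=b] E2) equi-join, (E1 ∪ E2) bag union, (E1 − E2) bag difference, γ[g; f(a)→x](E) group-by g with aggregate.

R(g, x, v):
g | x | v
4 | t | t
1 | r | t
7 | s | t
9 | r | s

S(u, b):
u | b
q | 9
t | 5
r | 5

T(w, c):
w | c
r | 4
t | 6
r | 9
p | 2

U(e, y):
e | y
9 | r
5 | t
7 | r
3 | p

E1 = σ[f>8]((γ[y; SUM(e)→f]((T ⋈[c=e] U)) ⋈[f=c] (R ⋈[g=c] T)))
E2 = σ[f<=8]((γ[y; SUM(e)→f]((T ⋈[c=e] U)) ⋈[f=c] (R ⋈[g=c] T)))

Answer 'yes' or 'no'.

E1 per-node cardinality:
  T → 4
  U → 4
  (T ⋈[c=e] U) → 1
  γ[y; SUM(e)→f]((T ⋈[c=e] U)) → 1
  R → 4
  T → 4
  (R ⋈[g=c] T) → 2
  (γ[y; SUM(e)→f]((T ⋈[c=e] U)) ⋈[f=c] (R ⋈[g=c] T)) → 1
  σ[f>8]((γ[y; SUM(e)→f]((T ⋈[c=e] U)) ⋈[f=c] (R ⋈[g=c] T))) → 1
E2 per-node cardinality:
  T → 4
  U → 4
  (T ⋈[c=e] U) → 1
  γ[y; SUM(e)→f]((T ⋈[c=e] U)) → 1
  R → 4
  T → 4
  (R ⋈[g=c] T) → 2
  (γ[y; SUM(e)→f]((T ⋈[c=e] U)) ⋈[f=c] (R ⋈[g=c] T)) → 1
  σ[f<=8]((γ[y; SUM(e)→f]((T ⋈[c=e] U)) ⋈[f=c] (R ⋈[g=c] T))) → 0

E1 result:
y | f | g | x | v | w | c
r | 9 | 9 | r | s | r | 9
E2 result:
y | f | g | x | v | w | c
(0 rows)
Witness: ('r', 9, 9, 'r', 's', 'r', 9) appears 1× in E1 but 0× in E2.

no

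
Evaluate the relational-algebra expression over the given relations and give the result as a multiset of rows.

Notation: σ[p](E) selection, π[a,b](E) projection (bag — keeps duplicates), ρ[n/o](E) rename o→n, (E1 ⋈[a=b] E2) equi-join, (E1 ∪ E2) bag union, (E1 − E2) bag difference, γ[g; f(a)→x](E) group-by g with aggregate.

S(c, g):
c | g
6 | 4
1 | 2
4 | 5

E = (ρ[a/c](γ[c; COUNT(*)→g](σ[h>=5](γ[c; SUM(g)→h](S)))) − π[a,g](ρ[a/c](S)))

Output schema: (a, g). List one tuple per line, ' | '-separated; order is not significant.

Subexpression sizes:
  S → 3
  γ[c; SUM(g)→h](S) → 3
  σ[h>=5](γ[c; SUM(g)→h](S)) → 1
  γ[c; COUNT(*)→g](σ[h>=5](γ[c; SUM(g)→h](S))) → 1
  ρ[a/c](γ[c; COUNT(*)→g](σ[h>=5](γ[c; SUM(g)→h](S)))) → 1
  S → 3
  ρ[a/c](S) → 3
  π[a,g](ρ[a/c](S)) → 3
  (ρ[a/c](γ[c; COUNT(*)→g](σ[h>=5](γ[c; SUM(g)→h](S)))) − π[a,g](ρ[a/c](S))) → 1

== RESULT ==
a | g
4 | 1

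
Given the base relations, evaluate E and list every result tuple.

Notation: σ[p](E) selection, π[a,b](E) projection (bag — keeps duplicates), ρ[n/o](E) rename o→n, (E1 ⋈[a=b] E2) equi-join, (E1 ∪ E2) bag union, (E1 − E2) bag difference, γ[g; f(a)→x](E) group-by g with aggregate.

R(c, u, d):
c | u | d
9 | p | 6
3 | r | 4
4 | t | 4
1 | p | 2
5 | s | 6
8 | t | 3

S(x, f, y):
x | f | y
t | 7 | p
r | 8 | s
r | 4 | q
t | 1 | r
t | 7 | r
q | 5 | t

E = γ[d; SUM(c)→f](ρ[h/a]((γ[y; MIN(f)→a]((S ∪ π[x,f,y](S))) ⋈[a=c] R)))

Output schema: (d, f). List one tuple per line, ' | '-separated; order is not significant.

Stepwise |·|:
  S → 6
  S → 6
  π[x,f,y](S) → 6
  (S ∪ π[x,f,y](S)) → 12
  γ[y; MIN(f)→a]((S ∪ π[x,f,y](S))) → 5
  R → 6
  (γ[y; MIN(f)→a]((S ∪ π[x,f,y](S))) ⋈[a=c] R) → 4
  ρ[h/a]((γ[y; MIN(f)→a]((S ∪ π[x,f,y](S))) ⋈[a=c] R)) → 4
  γ[d; SUM(c)→f](ρ[h/a]((γ[y; MIN(f)→a]((S ∪ π[x,f,y](S))) ⋈[a=c] R))) → 4

== RESULT ==
d | f
2 | 1
3 | 8
4 | 4
6 | 5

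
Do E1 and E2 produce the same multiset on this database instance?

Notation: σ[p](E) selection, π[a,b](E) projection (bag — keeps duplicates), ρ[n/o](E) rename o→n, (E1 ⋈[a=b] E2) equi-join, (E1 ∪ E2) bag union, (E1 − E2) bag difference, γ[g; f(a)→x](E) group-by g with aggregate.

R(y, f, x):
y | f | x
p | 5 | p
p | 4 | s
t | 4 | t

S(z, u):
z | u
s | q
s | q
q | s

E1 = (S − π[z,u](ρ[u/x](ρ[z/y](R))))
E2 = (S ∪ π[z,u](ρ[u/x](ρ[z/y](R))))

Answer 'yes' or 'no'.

E1 subexpression sizes:
  S → 3
  R → 3
  ρ[z/y](R) → 3
  ρ[u/x](ρ[z/y](R)) → 3
  π[z,u](ρ[u/x](ρ[z/y](R))) → 3
  (S − π[z,u](ρ[u/x](ρ[z/y](R)))) → 3
E2 subexpression sizes:
  S → 3
  R → 3
  ρ[z/y](R) → 3
  ρ[u/x](ρ[z/y](R)) → 3
  π[z,u](ρ[u/x](ρ[z/y](R))) → 3
  (S ∪ π[z,u](ρ[u/x](ρ[z/y](R)))) → 6

E1 result:
z | u
q | s
s | q
s | q
E2 result:
z | u
p | p
p | s
q | s
s | q
s | q
t | t
Witness: ('t', 't') appears 0× in E1 but 1× in E2.

no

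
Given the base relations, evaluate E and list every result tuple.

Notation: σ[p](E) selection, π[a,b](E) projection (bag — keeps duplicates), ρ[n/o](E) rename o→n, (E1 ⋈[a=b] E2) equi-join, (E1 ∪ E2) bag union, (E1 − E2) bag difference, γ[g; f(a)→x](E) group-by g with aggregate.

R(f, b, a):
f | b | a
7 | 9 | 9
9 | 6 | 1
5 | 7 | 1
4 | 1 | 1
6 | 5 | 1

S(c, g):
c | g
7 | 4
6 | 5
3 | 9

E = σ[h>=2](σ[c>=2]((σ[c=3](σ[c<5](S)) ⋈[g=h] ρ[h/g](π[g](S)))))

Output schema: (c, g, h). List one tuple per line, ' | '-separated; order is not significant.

Subexpression sizes:
  S → 3
  σ[c<5](S) → 1
  σ[c=3](σ[c<5](S)) → 1
  S → 3
  π[g](S) → 3
  ρ[h/g](π[g](S)) → 3
  (σ[c=3](σ[c<5](S)) ⋈[g=h] ρ[h/g](π[g](S))) → 1
  σ[c>=2]((σ[c=3](σ[c<5](S)) ⋈[g=h] ρ[h/g](π[g](S)))) → 1
  σ[h>=2](σ[c>=2]((σ[c=3](σ[c<5](S)) ⋈[g=h] ρ[h/g](π[g](S))))) → 1

== RESULT ==
c | g | h
3 | 9 | 9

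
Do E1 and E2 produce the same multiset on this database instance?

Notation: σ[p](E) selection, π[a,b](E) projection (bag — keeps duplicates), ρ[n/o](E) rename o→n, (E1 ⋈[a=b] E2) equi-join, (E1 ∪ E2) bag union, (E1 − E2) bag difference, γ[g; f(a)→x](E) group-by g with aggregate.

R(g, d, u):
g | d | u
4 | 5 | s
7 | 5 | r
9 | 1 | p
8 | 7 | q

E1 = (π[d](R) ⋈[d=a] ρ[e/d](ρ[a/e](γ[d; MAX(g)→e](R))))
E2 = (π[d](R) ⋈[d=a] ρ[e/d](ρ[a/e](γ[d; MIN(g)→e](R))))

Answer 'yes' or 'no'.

E1 per-node cardinality:
  R → 4
  π[d](R) → 4
  R → 4
  γ[d; MAX(g)→e](R) → 3
  ρ[a/e](γ[d; MAX(g)→e](R)) → 3
  ρ[e/d](ρ[a/e](γ[d; MAX(g)→e](R))) → 3
  (π[d](R) ⋈[d=a] ρ[e/d](ρ[a/e](γ[d; MAX(g)→e](R)))) → 1
E2 per-node cardinality:
  R → 4
  π[d](R) → 4
  R → 4
  γ[d; MIN(g)→e](R) → 3
  ρ[a/e](γ[d; MIN(g)→e](R)) → 3
  ρ[e/d](ρ[a/e](γ[d; MIN(g)→e](R))) → 3
  (π[d](R) ⋈[d=a] ρ[e/d](ρ[a/e](γ[d; MIN(g)→e](R)))) → 0

E1 result:
d | e | a
7 | 5 | 7
E2 result:
d | e | a
(0 rows)
Witness: (7, 5, 7) appears 1× in E1 but 0× in E2.

no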